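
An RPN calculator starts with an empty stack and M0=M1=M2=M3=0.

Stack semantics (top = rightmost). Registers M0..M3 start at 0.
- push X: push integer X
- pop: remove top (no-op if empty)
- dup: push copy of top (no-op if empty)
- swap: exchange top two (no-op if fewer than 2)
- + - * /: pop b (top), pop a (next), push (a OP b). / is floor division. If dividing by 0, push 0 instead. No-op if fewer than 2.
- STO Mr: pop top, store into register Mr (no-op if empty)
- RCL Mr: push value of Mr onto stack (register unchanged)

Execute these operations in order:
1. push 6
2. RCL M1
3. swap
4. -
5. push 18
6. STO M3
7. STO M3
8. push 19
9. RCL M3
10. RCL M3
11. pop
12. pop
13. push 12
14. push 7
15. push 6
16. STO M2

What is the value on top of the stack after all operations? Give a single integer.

After op 1 (push 6): stack=[6] mem=[0,0,0,0]
After op 2 (RCL M1): stack=[6,0] mem=[0,0,0,0]
After op 3 (swap): stack=[0,6] mem=[0,0,0,0]
After op 4 (-): stack=[-6] mem=[0,0,0,0]
After op 5 (push 18): stack=[-6,18] mem=[0,0,0,0]
After op 6 (STO M3): stack=[-6] mem=[0,0,0,18]
After op 7 (STO M3): stack=[empty] mem=[0,0,0,-6]
After op 8 (push 19): stack=[19] mem=[0,0,0,-6]
After op 9 (RCL M3): stack=[19,-6] mem=[0,0,0,-6]
After op 10 (RCL M3): stack=[19,-6,-6] mem=[0,0,0,-6]
After op 11 (pop): stack=[19,-6] mem=[0,0,0,-6]
After op 12 (pop): stack=[19] mem=[0,0,0,-6]
After op 13 (push 12): stack=[19,12] mem=[0,0,0,-6]
After op 14 (push 7): stack=[19,12,7] mem=[0,0,0,-6]
After op 15 (push 6): stack=[19,12,7,6] mem=[0,0,0,-6]
After op 16 (STO M2): stack=[19,12,7] mem=[0,0,6,-6]

Answer: 7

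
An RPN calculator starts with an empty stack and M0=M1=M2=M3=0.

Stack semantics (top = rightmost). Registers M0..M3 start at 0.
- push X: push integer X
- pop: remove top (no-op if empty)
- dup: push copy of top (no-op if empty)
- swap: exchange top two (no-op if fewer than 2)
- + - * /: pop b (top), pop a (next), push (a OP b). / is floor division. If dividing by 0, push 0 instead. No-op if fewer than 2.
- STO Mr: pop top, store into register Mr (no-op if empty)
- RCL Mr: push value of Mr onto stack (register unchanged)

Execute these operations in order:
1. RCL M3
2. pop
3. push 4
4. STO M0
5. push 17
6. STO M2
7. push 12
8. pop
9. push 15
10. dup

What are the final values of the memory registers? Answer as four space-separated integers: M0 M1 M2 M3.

Answer: 4 0 17 0

Derivation:
After op 1 (RCL M3): stack=[0] mem=[0,0,0,0]
After op 2 (pop): stack=[empty] mem=[0,0,0,0]
After op 3 (push 4): stack=[4] mem=[0,0,0,0]
After op 4 (STO M0): stack=[empty] mem=[4,0,0,0]
After op 5 (push 17): stack=[17] mem=[4,0,0,0]
After op 6 (STO M2): stack=[empty] mem=[4,0,17,0]
After op 7 (push 12): stack=[12] mem=[4,0,17,0]
After op 8 (pop): stack=[empty] mem=[4,0,17,0]
After op 9 (push 15): stack=[15] mem=[4,0,17,0]
After op 10 (dup): stack=[15,15] mem=[4,0,17,0]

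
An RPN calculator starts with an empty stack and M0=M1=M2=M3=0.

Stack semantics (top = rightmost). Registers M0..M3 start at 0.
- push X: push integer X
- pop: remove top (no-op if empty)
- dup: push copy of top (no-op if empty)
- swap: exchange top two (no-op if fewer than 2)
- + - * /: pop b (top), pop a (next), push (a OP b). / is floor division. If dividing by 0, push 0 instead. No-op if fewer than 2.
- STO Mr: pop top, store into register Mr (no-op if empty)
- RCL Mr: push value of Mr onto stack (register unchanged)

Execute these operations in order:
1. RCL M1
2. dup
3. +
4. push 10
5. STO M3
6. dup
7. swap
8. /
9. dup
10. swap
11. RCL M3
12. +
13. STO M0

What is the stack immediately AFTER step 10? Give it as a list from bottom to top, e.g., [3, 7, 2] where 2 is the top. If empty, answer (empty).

After op 1 (RCL M1): stack=[0] mem=[0,0,0,0]
After op 2 (dup): stack=[0,0] mem=[0,0,0,0]
After op 3 (+): stack=[0] mem=[0,0,0,0]
After op 4 (push 10): stack=[0,10] mem=[0,0,0,0]
After op 5 (STO M3): stack=[0] mem=[0,0,0,10]
After op 6 (dup): stack=[0,0] mem=[0,0,0,10]
After op 7 (swap): stack=[0,0] mem=[0,0,0,10]
After op 8 (/): stack=[0] mem=[0,0,0,10]
After op 9 (dup): stack=[0,0] mem=[0,0,0,10]
After op 10 (swap): stack=[0,0] mem=[0,0,0,10]

[0, 0]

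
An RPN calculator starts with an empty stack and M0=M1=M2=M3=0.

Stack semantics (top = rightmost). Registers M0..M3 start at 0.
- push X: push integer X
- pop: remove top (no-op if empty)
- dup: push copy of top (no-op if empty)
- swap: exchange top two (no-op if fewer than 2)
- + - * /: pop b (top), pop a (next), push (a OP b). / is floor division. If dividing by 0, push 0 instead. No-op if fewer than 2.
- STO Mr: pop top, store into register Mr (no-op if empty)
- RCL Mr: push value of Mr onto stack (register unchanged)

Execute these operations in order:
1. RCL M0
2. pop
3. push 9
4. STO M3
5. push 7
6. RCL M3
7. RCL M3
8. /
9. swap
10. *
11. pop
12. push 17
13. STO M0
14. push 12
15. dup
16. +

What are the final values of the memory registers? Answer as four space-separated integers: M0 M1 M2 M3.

After op 1 (RCL M0): stack=[0] mem=[0,0,0,0]
After op 2 (pop): stack=[empty] mem=[0,0,0,0]
After op 3 (push 9): stack=[9] mem=[0,0,0,0]
After op 4 (STO M3): stack=[empty] mem=[0,0,0,9]
After op 5 (push 7): stack=[7] mem=[0,0,0,9]
After op 6 (RCL M3): stack=[7,9] mem=[0,0,0,9]
After op 7 (RCL M3): stack=[7,9,9] mem=[0,0,0,9]
After op 8 (/): stack=[7,1] mem=[0,0,0,9]
After op 9 (swap): stack=[1,7] mem=[0,0,0,9]
After op 10 (*): stack=[7] mem=[0,0,0,9]
After op 11 (pop): stack=[empty] mem=[0,0,0,9]
After op 12 (push 17): stack=[17] mem=[0,0,0,9]
After op 13 (STO M0): stack=[empty] mem=[17,0,0,9]
After op 14 (push 12): stack=[12] mem=[17,0,0,9]
After op 15 (dup): stack=[12,12] mem=[17,0,0,9]
After op 16 (+): stack=[24] mem=[17,0,0,9]

Answer: 17 0 0 9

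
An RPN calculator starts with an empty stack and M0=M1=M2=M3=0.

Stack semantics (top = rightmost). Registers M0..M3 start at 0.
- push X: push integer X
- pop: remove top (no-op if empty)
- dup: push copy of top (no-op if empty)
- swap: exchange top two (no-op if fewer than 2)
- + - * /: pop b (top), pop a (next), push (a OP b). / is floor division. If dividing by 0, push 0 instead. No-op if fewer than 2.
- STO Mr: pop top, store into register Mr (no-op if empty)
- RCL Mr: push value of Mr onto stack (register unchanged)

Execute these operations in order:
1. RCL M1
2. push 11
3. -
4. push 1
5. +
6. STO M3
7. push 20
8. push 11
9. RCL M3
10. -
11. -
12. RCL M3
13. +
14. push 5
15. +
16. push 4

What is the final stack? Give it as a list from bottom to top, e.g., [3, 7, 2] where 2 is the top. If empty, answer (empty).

After op 1 (RCL M1): stack=[0] mem=[0,0,0,0]
After op 2 (push 11): stack=[0,11] mem=[0,0,0,0]
After op 3 (-): stack=[-11] mem=[0,0,0,0]
After op 4 (push 1): stack=[-11,1] mem=[0,0,0,0]
After op 5 (+): stack=[-10] mem=[0,0,0,0]
After op 6 (STO M3): stack=[empty] mem=[0,0,0,-10]
After op 7 (push 20): stack=[20] mem=[0,0,0,-10]
After op 8 (push 11): stack=[20,11] mem=[0,0,0,-10]
After op 9 (RCL M3): stack=[20,11,-10] mem=[0,0,0,-10]
After op 10 (-): stack=[20,21] mem=[0,0,0,-10]
After op 11 (-): stack=[-1] mem=[0,0,0,-10]
After op 12 (RCL M3): stack=[-1,-10] mem=[0,0,0,-10]
After op 13 (+): stack=[-11] mem=[0,0,0,-10]
After op 14 (push 5): stack=[-11,5] mem=[0,0,0,-10]
After op 15 (+): stack=[-6] mem=[0,0,0,-10]
After op 16 (push 4): stack=[-6,4] mem=[0,0,0,-10]

Answer: [-6, 4]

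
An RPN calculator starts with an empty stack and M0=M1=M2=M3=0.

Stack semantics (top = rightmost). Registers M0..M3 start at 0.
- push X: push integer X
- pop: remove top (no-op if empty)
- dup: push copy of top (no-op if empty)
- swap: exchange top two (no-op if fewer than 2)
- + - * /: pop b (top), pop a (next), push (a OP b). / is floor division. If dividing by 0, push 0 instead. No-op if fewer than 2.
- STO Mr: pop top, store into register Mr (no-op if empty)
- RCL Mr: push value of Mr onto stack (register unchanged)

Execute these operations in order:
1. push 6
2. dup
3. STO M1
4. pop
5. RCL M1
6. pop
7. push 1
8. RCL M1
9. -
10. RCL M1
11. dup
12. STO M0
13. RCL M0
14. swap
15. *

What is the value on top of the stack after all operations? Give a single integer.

Answer: 36

Derivation:
After op 1 (push 6): stack=[6] mem=[0,0,0,0]
After op 2 (dup): stack=[6,6] mem=[0,0,0,0]
After op 3 (STO M1): stack=[6] mem=[0,6,0,0]
After op 4 (pop): stack=[empty] mem=[0,6,0,0]
After op 5 (RCL M1): stack=[6] mem=[0,6,0,0]
After op 6 (pop): stack=[empty] mem=[0,6,0,0]
After op 7 (push 1): stack=[1] mem=[0,6,0,0]
After op 8 (RCL M1): stack=[1,6] mem=[0,6,0,0]
After op 9 (-): stack=[-5] mem=[0,6,0,0]
After op 10 (RCL M1): stack=[-5,6] mem=[0,6,0,0]
After op 11 (dup): stack=[-5,6,6] mem=[0,6,0,0]
After op 12 (STO M0): stack=[-5,6] mem=[6,6,0,0]
After op 13 (RCL M0): stack=[-5,6,6] mem=[6,6,0,0]
After op 14 (swap): stack=[-5,6,6] mem=[6,6,0,0]
After op 15 (*): stack=[-5,36] mem=[6,6,0,0]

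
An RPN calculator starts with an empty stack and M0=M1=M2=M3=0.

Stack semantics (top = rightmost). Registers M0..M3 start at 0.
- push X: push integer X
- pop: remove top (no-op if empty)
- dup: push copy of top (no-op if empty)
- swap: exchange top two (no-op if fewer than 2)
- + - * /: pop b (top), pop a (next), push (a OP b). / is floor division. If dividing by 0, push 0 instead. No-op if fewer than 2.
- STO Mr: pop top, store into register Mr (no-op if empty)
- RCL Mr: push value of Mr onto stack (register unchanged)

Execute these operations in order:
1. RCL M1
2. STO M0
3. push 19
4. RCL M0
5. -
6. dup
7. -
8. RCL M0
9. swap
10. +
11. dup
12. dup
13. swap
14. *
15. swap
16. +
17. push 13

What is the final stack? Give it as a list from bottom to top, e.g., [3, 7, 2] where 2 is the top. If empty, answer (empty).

After op 1 (RCL M1): stack=[0] mem=[0,0,0,0]
After op 2 (STO M0): stack=[empty] mem=[0,0,0,0]
After op 3 (push 19): stack=[19] mem=[0,0,0,0]
After op 4 (RCL M0): stack=[19,0] mem=[0,0,0,0]
After op 5 (-): stack=[19] mem=[0,0,0,0]
After op 6 (dup): stack=[19,19] mem=[0,0,0,0]
After op 7 (-): stack=[0] mem=[0,0,0,0]
After op 8 (RCL M0): stack=[0,0] mem=[0,0,0,0]
After op 9 (swap): stack=[0,0] mem=[0,0,0,0]
After op 10 (+): stack=[0] mem=[0,0,0,0]
After op 11 (dup): stack=[0,0] mem=[0,0,0,0]
After op 12 (dup): stack=[0,0,0] mem=[0,0,0,0]
After op 13 (swap): stack=[0,0,0] mem=[0,0,0,0]
After op 14 (*): stack=[0,0] mem=[0,0,0,0]
After op 15 (swap): stack=[0,0] mem=[0,0,0,0]
After op 16 (+): stack=[0] mem=[0,0,0,0]
After op 17 (push 13): stack=[0,13] mem=[0,0,0,0]

Answer: [0, 13]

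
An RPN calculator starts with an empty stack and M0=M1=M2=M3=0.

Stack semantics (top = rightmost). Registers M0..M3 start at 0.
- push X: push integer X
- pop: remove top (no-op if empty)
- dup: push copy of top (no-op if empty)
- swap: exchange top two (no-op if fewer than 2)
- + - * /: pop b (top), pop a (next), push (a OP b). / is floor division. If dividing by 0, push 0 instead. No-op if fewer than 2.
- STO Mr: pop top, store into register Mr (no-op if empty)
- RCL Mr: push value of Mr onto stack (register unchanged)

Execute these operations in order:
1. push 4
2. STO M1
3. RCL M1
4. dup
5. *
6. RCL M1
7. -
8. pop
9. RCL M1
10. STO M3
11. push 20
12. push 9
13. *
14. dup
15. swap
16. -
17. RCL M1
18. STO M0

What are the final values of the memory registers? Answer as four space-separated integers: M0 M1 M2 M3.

After op 1 (push 4): stack=[4] mem=[0,0,0,0]
After op 2 (STO M1): stack=[empty] mem=[0,4,0,0]
After op 3 (RCL M1): stack=[4] mem=[0,4,0,0]
After op 4 (dup): stack=[4,4] mem=[0,4,0,0]
After op 5 (*): stack=[16] mem=[0,4,0,0]
After op 6 (RCL M1): stack=[16,4] mem=[0,4,0,0]
After op 7 (-): stack=[12] mem=[0,4,0,0]
After op 8 (pop): stack=[empty] mem=[0,4,0,0]
After op 9 (RCL M1): stack=[4] mem=[0,4,0,0]
After op 10 (STO M3): stack=[empty] mem=[0,4,0,4]
After op 11 (push 20): stack=[20] mem=[0,4,0,4]
After op 12 (push 9): stack=[20,9] mem=[0,4,0,4]
After op 13 (*): stack=[180] mem=[0,4,0,4]
After op 14 (dup): stack=[180,180] mem=[0,4,0,4]
After op 15 (swap): stack=[180,180] mem=[0,4,0,4]
After op 16 (-): stack=[0] mem=[0,4,0,4]
After op 17 (RCL M1): stack=[0,4] mem=[0,4,0,4]
After op 18 (STO M0): stack=[0] mem=[4,4,0,4]

Answer: 4 4 0 4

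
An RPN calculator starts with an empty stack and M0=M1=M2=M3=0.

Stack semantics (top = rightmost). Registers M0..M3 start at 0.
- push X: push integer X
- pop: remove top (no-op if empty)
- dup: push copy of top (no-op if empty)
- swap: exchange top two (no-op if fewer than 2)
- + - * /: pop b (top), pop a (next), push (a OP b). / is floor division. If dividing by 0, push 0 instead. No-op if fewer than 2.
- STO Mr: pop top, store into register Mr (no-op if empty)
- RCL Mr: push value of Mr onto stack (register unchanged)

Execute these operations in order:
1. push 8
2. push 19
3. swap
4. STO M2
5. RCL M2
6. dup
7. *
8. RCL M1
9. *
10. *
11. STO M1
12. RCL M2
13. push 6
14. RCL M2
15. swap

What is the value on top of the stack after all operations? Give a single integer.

After op 1 (push 8): stack=[8] mem=[0,0,0,0]
After op 2 (push 19): stack=[8,19] mem=[0,0,0,0]
After op 3 (swap): stack=[19,8] mem=[0,0,0,0]
After op 4 (STO M2): stack=[19] mem=[0,0,8,0]
After op 5 (RCL M2): stack=[19,8] mem=[0,0,8,0]
After op 6 (dup): stack=[19,8,8] mem=[0,0,8,0]
After op 7 (*): stack=[19,64] mem=[0,0,8,0]
After op 8 (RCL M1): stack=[19,64,0] mem=[0,0,8,0]
After op 9 (*): stack=[19,0] mem=[0,0,8,0]
After op 10 (*): stack=[0] mem=[0,0,8,0]
After op 11 (STO M1): stack=[empty] mem=[0,0,8,0]
After op 12 (RCL M2): stack=[8] mem=[0,0,8,0]
After op 13 (push 6): stack=[8,6] mem=[0,0,8,0]
After op 14 (RCL M2): stack=[8,6,8] mem=[0,0,8,0]
After op 15 (swap): stack=[8,8,6] mem=[0,0,8,0]

Answer: 6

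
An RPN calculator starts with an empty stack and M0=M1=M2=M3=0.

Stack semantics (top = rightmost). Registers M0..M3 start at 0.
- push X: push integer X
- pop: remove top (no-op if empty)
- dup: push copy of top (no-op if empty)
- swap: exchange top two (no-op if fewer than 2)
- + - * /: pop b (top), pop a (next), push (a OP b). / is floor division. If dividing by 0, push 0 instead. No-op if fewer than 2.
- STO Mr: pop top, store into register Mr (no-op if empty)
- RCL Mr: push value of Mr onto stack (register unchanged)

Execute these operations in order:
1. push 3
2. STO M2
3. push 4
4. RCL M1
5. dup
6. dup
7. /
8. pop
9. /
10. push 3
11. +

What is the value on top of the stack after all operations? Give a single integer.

Answer: 3

Derivation:
After op 1 (push 3): stack=[3] mem=[0,0,0,0]
After op 2 (STO M2): stack=[empty] mem=[0,0,3,0]
After op 3 (push 4): stack=[4] mem=[0,0,3,0]
After op 4 (RCL M1): stack=[4,0] mem=[0,0,3,0]
After op 5 (dup): stack=[4,0,0] mem=[0,0,3,0]
After op 6 (dup): stack=[4,0,0,0] mem=[0,0,3,0]
After op 7 (/): stack=[4,0,0] mem=[0,0,3,0]
After op 8 (pop): stack=[4,0] mem=[0,0,3,0]
After op 9 (/): stack=[0] mem=[0,0,3,0]
After op 10 (push 3): stack=[0,3] mem=[0,0,3,0]
After op 11 (+): stack=[3] mem=[0,0,3,0]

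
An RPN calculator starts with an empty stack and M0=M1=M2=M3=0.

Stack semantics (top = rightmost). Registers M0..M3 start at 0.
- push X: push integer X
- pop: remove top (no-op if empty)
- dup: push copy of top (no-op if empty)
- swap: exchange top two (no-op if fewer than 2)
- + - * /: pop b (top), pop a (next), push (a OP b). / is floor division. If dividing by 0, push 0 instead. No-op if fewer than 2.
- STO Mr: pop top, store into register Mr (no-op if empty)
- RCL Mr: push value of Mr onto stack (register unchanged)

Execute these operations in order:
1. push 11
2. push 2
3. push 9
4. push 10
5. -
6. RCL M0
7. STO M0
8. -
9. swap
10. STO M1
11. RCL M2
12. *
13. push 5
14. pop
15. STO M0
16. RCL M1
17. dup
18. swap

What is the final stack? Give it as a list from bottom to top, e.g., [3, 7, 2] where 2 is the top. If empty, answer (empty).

Answer: [11, 11]

Derivation:
After op 1 (push 11): stack=[11] mem=[0,0,0,0]
After op 2 (push 2): stack=[11,2] mem=[0,0,0,0]
After op 3 (push 9): stack=[11,2,9] mem=[0,0,0,0]
After op 4 (push 10): stack=[11,2,9,10] mem=[0,0,0,0]
After op 5 (-): stack=[11,2,-1] mem=[0,0,0,0]
After op 6 (RCL M0): stack=[11,2,-1,0] mem=[0,0,0,0]
After op 7 (STO M0): stack=[11,2,-1] mem=[0,0,0,0]
After op 8 (-): stack=[11,3] mem=[0,0,0,0]
After op 9 (swap): stack=[3,11] mem=[0,0,0,0]
After op 10 (STO M1): stack=[3] mem=[0,11,0,0]
After op 11 (RCL M2): stack=[3,0] mem=[0,11,0,0]
After op 12 (*): stack=[0] mem=[0,11,0,0]
After op 13 (push 5): stack=[0,5] mem=[0,11,0,0]
After op 14 (pop): stack=[0] mem=[0,11,0,0]
After op 15 (STO M0): stack=[empty] mem=[0,11,0,0]
After op 16 (RCL M1): stack=[11] mem=[0,11,0,0]
After op 17 (dup): stack=[11,11] mem=[0,11,0,0]
After op 18 (swap): stack=[11,11] mem=[0,11,0,0]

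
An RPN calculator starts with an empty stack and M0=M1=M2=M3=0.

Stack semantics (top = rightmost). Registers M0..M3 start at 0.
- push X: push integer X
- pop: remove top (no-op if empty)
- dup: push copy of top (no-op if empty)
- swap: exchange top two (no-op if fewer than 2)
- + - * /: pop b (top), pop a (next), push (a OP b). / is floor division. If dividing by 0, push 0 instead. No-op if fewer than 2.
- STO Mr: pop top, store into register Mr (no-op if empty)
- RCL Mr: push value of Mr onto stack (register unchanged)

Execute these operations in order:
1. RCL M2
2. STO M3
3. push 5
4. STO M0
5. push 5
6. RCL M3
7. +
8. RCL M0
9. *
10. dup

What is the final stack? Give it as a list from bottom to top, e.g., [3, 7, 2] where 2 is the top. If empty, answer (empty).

After op 1 (RCL M2): stack=[0] mem=[0,0,0,0]
After op 2 (STO M3): stack=[empty] mem=[0,0,0,0]
After op 3 (push 5): stack=[5] mem=[0,0,0,0]
After op 4 (STO M0): stack=[empty] mem=[5,0,0,0]
After op 5 (push 5): stack=[5] mem=[5,0,0,0]
After op 6 (RCL M3): stack=[5,0] mem=[5,0,0,0]
After op 7 (+): stack=[5] mem=[5,0,0,0]
After op 8 (RCL M0): stack=[5,5] mem=[5,0,0,0]
After op 9 (*): stack=[25] mem=[5,0,0,0]
After op 10 (dup): stack=[25,25] mem=[5,0,0,0]

Answer: [25, 25]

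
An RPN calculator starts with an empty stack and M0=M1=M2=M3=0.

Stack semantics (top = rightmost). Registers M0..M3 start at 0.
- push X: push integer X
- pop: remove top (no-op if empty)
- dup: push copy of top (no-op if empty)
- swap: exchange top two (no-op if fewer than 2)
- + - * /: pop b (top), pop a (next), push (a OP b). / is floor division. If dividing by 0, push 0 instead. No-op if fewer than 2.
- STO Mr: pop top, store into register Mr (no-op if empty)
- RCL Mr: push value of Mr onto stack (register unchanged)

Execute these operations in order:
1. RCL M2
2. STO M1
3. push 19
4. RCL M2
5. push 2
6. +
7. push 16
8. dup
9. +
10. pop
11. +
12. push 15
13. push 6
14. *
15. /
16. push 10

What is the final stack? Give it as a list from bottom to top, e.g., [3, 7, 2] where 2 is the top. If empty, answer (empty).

After op 1 (RCL M2): stack=[0] mem=[0,0,0,0]
After op 2 (STO M1): stack=[empty] mem=[0,0,0,0]
After op 3 (push 19): stack=[19] mem=[0,0,0,0]
After op 4 (RCL M2): stack=[19,0] mem=[0,0,0,0]
After op 5 (push 2): stack=[19,0,2] mem=[0,0,0,0]
After op 6 (+): stack=[19,2] mem=[0,0,0,0]
After op 7 (push 16): stack=[19,2,16] mem=[0,0,0,0]
After op 8 (dup): stack=[19,2,16,16] mem=[0,0,0,0]
After op 9 (+): stack=[19,2,32] mem=[0,0,0,0]
After op 10 (pop): stack=[19,2] mem=[0,0,0,0]
After op 11 (+): stack=[21] mem=[0,0,0,0]
After op 12 (push 15): stack=[21,15] mem=[0,0,0,0]
After op 13 (push 6): stack=[21,15,6] mem=[0,0,0,0]
After op 14 (*): stack=[21,90] mem=[0,0,0,0]
After op 15 (/): stack=[0] mem=[0,0,0,0]
After op 16 (push 10): stack=[0,10] mem=[0,0,0,0]

Answer: [0, 10]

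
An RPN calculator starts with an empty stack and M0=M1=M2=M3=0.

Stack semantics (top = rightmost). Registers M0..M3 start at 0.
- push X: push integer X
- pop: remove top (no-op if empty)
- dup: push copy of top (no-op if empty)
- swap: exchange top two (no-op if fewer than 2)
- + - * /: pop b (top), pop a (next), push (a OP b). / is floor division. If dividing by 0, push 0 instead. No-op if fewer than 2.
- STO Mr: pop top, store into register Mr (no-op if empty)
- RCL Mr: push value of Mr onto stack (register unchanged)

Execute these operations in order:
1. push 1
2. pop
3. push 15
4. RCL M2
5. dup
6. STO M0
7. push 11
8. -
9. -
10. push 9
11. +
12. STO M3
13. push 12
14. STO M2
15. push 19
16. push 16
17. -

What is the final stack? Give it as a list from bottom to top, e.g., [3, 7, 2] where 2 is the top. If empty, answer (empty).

Answer: [3]

Derivation:
After op 1 (push 1): stack=[1] mem=[0,0,0,0]
After op 2 (pop): stack=[empty] mem=[0,0,0,0]
After op 3 (push 15): stack=[15] mem=[0,0,0,0]
After op 4 (RCL M2): stack=[15,0] mem=[0,0,0,0]
After op 5 (dup): stack=[15,0,0] mem=[0,0,0,0]
After op 6 (STO M0): stack=[15,0] mem=[0,0,0,0]
After op 7 (push 11): stack=[15,0,11] mem=[0,0,0,0]
After op 8 (-): stack=[15,-11] mem=[0,0,0,0]
After op 9 (-): stack=[26] mem=[0,0,0,0]
After op 10 (push 9): stack=[26,9] mem=[0,0,0,0]
After op 11 (+): stack=[35] mem=[0,0,0,0]
After op 12 (STO M3): stack=[empty] mem=[0,0,0,35]
After op 13 (push 12): stack=[12] mem=[0,0,0,35]
After op 14 (STO M2): stack=[empty] mem=[0,0,12,35]
After op 15 (push 19): stack=[19] mem=[0,0,12,35]
After op 16 (push 16): stack=[19,16] mem=[0,0,12,35]
After op 17 (-): stack=[3] mem=[0,0,12,35]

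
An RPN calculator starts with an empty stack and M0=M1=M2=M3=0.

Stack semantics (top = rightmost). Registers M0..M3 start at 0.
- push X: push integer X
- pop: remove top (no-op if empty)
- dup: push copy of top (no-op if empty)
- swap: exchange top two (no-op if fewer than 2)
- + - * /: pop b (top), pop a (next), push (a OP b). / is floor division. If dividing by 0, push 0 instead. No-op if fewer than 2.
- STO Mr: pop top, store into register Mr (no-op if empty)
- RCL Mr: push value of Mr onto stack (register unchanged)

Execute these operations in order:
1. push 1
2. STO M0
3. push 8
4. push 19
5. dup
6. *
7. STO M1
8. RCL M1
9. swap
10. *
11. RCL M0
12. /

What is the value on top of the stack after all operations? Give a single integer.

After op 1 (push 1): stack=[1] mem=[0,0,0,0]
After op 2 (STO M0): stack=[empty] mem=[1,0,0,0]
After op 3 (push 8): stack=[8] mem=[1,0,0,0]
After op 4 (push 19): stack=[8,19] mem=[1,0,0,0]
After op 5 (dup): stack=[8,19,19] mem=[1,0,0,0]
After op 6 (*): stack=[8,361] mem=[1,0,0,0]
After op 7 (STO M1): stack=[8] mem=[1,361,0,0]
After op 8 (RCL M1): stack=[8,361] mem=[1,361,0,0]
After op 9 (swap): stack=[361,8] mem=[1,361,0,0]
After op 10 (*): stack=[2888] mem=[1,361,0,0]
After op 11 (RCL M0): stack=[2888,1] mem=[1,361,0,0]
After op 12 (/): stack=[2888] mem=[1,361,0,0]

Answer: 2888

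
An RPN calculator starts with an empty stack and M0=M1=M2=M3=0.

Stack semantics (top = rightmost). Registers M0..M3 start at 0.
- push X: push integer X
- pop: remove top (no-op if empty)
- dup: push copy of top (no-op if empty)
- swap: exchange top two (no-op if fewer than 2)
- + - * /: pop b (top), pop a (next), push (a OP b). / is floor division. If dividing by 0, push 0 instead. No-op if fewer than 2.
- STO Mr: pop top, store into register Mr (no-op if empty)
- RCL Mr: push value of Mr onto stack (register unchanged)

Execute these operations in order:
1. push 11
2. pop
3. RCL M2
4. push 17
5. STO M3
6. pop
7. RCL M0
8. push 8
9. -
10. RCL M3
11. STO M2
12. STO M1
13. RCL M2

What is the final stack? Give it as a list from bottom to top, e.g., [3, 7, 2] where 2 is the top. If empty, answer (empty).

After op 1 (push 11): stack=[11] mem=[0,0,0,0]
After op 2 (pop): stack=[empty] mem=[0,0,0,0]
After op 3 (RCL M2): stack=[0] mem=[0,0,0,0]
After op 4 (push 17): stack=[0,17] mem=[0,0,0,0]
After op 5 (STO M3): stack=[0] mem=[0,0,0,17]
After op 6 (pop): stack=[empty] mem=[0,0,0,17]
After op 7 (RCL M0): stack=[0] mem=[0,0,0,17]
After op 8 (push 8): stack=[0,8] mem=[0,0,0,17]
After op 9 (-): stack=[-8] mem=[0,0,0,17]
After op 10 (RCL M3): stack=[-8,17] mem=[0,0,0,17]
After op 11 (STO M2): stack=[-8] mem=[0,0,17,17]
After op 12 (STO M1): stack=[empty] mem=[0,-8,17,17]
After op 13 (RCL M2): stack=[17] mem=[0,-8,17,17]

Answer: [17]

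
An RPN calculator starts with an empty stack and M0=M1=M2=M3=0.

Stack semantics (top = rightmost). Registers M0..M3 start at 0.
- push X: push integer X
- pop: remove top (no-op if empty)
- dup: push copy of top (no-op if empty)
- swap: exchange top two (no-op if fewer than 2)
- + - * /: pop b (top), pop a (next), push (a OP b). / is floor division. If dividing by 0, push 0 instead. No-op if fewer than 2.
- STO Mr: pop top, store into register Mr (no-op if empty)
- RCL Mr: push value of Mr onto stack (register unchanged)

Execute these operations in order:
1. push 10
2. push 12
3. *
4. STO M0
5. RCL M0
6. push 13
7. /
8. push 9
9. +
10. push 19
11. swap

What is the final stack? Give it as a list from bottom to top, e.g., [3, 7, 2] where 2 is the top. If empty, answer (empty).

Answer: [19, 18]

Derivation:
After op 1 (push 10): stack=[10] mem=[0,0,0,0]
After op 2 (push 12): stack=[10,12] mem=[0,0,0,0]
After op 3 (*): stack=[120] mem=[0,0,0,0]
After op 4 (STO M0): stack=[empty] mem=[120,0,0,0]
After op 5 (RCL M0): stack=[120] mem=[120,0,0,0]
After op 6 (push 13): stack=[120,13] mem=[120,0,0,0]
After op 7 (/): stack=[9] mem=[120,0,0,0]
After op 8 (push 9): stack=[9,9] mem=[120,0,0,0]
After op 9 (+): stack=[18] mem=[120,0,0,0]
After op 10 (push 19): stack=[18,19] mem=[120,0,0,0]
After op 11 (swap): stack=[19,18] mem=[120,0,0,0]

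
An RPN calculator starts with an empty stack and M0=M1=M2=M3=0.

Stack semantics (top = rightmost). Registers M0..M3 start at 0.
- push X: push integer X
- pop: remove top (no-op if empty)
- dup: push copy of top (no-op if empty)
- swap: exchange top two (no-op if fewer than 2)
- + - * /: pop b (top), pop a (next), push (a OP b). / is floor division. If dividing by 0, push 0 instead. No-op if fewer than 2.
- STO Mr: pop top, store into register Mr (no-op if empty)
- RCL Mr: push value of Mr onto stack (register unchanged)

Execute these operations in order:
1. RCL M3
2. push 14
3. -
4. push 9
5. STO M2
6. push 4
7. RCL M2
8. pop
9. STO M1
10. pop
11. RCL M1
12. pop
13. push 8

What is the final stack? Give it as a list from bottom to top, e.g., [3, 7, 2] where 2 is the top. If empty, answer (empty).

Answer: [8]

Derivation:
After op 1 (RCL M3): stack=[0] mem=[0,0,0,0]
After op 2 (push 14): stack=[0,14] mem=[0,0,0,0]
After op 3 (-): stack=[-14] mem=[0,0,0,0]
After op 4 (push 9): stack=[-14,9] mem=[0,0,0,0]
After op 5 (STO M2): stack=[-14] mem=[0,0,9,0]
After op 6 (push 4): stack=[-14,4] mem=[0,0,9,0]
After op 7 (RCL M2): stack=[-14,4,9] mem=[0,0,9,0]
After op 8 (pop): stack=[-14,4] mem=[0,0,9,0]
After op 9 (STO M1): stack=[-14] mem=[0,4,9,0]
After op 10 (pop): stack=[empty] mem=[0,4,9,0]
After op 11 (RCL M1): stack=[4] mem=[0,4,9,0]
After op 12 (pop): stack=[empty] mem=[0,4,9,0]
After op 13 (push 8): stack=[8] mem=[0,4,9,0]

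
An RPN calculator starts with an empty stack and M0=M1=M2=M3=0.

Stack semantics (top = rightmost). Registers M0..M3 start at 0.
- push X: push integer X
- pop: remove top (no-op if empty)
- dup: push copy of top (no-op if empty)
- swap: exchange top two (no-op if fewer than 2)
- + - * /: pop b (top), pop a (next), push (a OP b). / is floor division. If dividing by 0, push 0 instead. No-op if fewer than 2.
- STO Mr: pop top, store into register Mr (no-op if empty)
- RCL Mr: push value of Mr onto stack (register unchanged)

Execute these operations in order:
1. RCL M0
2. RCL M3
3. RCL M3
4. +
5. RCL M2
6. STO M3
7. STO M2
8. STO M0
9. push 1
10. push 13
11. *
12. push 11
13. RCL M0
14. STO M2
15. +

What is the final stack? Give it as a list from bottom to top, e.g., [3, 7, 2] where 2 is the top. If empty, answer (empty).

Answer: [24]

Derivation:
After op 1 (RCL M0): stack=[0] mem=[0,0,0,0]
After op 2 (RCL M3): stack=[0,0] mem=[0,0,0,0]
After op 3 (RCL M3): stack=[0,0,0] mem=[0,0,0,0]
After op 4 (+): stack=[0,0] mem=[0,0,0,0]
After op 5 (RCL M2): stack=[0,0,0] mem=[0,0,0,0]
After op 6 (STO M3): stack=[0,0] mem=[0,0,0,0]
After op 7 (STO M2): stack=[0] mem=[0,0,0,0]
After op 8 (STO M0): stack=[empty] mem=[0,0,0,0]
After op 9 (push 1): stack=[1] mem=[0,0,0,0]
After op 10 (push 13): stack=[1,13] mem=[0,0,0,0]
After op 11 (*): stack=[13] mem=[0,0,0,0]
After op 12 (push 11): stack=[13,11] mem=[0,0,0,0]
After op 13 (RCL M0): stack=[13,11,0] mem=[0,0,0,0]
After op 14 (STO M2): stack=[13,11] mem=[0,0,0,0]
After op 15 (+): stack=[24] mem=[0,0,0,0]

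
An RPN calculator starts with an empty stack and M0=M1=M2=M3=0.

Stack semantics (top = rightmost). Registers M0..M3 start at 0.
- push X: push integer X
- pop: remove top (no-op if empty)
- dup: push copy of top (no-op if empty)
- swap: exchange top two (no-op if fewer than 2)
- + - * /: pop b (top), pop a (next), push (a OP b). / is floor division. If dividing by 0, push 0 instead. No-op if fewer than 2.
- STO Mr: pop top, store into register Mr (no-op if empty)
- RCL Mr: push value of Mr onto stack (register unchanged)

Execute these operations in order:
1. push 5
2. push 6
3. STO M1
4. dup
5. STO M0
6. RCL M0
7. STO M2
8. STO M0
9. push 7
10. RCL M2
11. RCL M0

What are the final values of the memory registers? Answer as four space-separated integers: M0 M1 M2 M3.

After op 1 (push 5): stack=[5] mem=[0,0,0,0]
After op 2 (push 6): stack=[5,6] mem=[0,0,0,0]
After op 3 (STO M1): stack=[5] mem=[0,6,0,0]
After op 4 (dup): stack=[5,5] mem=[0,6,0,0]
After op 5 (STO M0): stack=[5] mem=[5,6,0,0]
After op 6 (RCL M0): stack=[5,5] mem=[5,6,0,0]
After op 7 (STO M2): stack=[5] mem=[5,6,5,0]
After op 8 (STO M0): stack=[empty] mem=[5,6,5,0]
After op 9 (push 7): stack=[7] mem=[5,6,5,0]
After op 10 (RCL M2): stack=[7,5] mem=[5,6,5,0]
After op 11 (RCL M0): stack=[7,5,5] mem=[5,6,5,0]

Answer: 5 6 5 0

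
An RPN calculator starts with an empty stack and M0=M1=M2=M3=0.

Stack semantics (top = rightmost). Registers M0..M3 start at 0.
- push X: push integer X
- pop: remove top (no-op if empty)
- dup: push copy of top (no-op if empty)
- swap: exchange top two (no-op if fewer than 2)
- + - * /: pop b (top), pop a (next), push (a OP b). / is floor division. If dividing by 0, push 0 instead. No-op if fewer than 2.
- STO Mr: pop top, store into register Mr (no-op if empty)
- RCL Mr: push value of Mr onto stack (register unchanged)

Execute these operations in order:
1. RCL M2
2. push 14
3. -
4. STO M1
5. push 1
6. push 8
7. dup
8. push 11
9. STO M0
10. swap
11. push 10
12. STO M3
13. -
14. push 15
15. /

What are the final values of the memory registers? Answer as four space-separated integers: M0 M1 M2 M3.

Answer: 11 -14 0 10

Derivation:
After op 1 (RCL M2): stack=[0] mem=[0,0,0,0]
After op 2 (push 14): stack=[0,14] mem=[0,0,0,0]
After op 3 (-): stack=[-14] mem=[0,0,0,0]
After op 4 (STO M1): stack=[empty] mem=[0,-14,0,0]
After op 5 (push 1): stack=[1] mem=[0,-14,0,0]
After op 6 (push 8): stack=[1,8] mem=[0,-14,0,0]
After op 7 (dup): stack=[1,8,8] mem=[0,-14,0,0]
After op 8 (push 11): stack=[1,8,8,11] mem=[0,-14,0,0]
After op 9 (STO M0): stack=[1,8,8] mem=[11,-14,0,0]
After op 10 (swap): stack=[1,8,8] mem=[11,-14,0,0]
After op 11 (push 10): stack=[1,8,8,10] mem=[11,-14,0,0]
After op 12 (STO M3): stack=[1,8,8] mem=[11,-14,0,10]
After op 13 (-): stack=[1,0] mem=[11,-14,0,10]
After op 14 (push 15): stack=[1,0,15] mem=[11,-14,0,10]
After op 15 (/): stack=[1,0] mem=[11,-14,0,10]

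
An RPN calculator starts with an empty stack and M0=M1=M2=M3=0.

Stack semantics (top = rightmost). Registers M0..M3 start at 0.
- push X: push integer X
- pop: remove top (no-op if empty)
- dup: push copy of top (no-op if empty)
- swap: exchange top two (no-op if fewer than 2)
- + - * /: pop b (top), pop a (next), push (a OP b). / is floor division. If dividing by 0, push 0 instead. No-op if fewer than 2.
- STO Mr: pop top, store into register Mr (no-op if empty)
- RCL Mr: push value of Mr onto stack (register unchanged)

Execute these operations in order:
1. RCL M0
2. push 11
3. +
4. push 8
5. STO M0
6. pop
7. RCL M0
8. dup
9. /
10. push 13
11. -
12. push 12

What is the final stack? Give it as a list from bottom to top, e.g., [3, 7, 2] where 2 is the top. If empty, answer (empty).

Answer: [-12, 12]

Derivation:
After op 1 (RCL M0): stack=[0] mem=[0,0,0,0]
After op 2 (push 11): stack=[0,11] mem=[0,0,0,0]
After op 3 (+): stack=[11] mem=[0,0,0,0]
After op 4 (push 8): stack=[11,8] mem=[0,0,0,0]
After op 5 (STO M0): stack=[11] mem=[8,0,0,0]
After op 6 (pop): stack=[empty] mem=[8,0,0,0]
After op 7 (RCL M0): stack=[8] mem=[8,0,0,0]
After op 8 (dup): stack=[8,8] mem=[8,0,0,0]
After op 9 (/): stack=[1] mem=[8,0,0,0]
After op 10 (push 13): stack=[1,13] mem=[8,0,0,0]
After op 11 (-): stack=[-12] mem=[8,0,0,0]
After op 12 (push 12): stack=[-12,12] mem=[8,0,0,0]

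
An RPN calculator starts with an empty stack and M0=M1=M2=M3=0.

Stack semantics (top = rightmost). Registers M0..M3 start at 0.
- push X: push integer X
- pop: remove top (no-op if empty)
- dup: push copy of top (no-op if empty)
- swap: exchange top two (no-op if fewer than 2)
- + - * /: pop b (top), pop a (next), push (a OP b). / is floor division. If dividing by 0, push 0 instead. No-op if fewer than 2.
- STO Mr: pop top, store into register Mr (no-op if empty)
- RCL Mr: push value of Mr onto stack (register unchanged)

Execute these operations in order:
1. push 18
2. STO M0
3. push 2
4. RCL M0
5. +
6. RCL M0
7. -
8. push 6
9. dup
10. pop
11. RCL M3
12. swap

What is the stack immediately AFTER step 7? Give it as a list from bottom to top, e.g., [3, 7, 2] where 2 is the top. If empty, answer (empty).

After op 1 (push 18): stack=[18] mem=[0,0,0,0]
After op 2 (STO M0): stack=[empty] mem=[18,0,0,0]
After op 3 (push 2): stack=[2] mem=[18,0,0,0]
After op 4 (RCL M0): stack=[2,18] mem=[18,0,0,0]
After op 5 (+): stack=[20] mem=[18,0,0,0]
After op 6 (RCL M0): stack=[20,18] mem=[18,0,0,0]
After op 7 (-): stack=[2] mem=[18,0,0,0]

[2]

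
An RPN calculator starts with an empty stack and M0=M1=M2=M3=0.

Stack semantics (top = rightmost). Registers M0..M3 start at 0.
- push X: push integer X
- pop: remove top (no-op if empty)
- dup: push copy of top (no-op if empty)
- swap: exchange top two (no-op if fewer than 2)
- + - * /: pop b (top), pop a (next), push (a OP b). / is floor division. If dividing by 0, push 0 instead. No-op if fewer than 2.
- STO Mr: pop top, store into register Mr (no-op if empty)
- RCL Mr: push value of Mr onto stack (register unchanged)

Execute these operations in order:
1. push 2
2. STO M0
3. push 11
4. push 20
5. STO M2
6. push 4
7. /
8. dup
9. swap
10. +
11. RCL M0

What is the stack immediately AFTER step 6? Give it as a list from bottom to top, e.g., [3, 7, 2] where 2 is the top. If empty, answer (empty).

After op 1 (push 2): stack=[2] mem=[0,0,0,0]
After op 2 (STO M0): stack=[empty] mem=[2,0,0,0]
After op 3 (push 11): stack=[11] mem=[2,0,0,0]
After op 4 (push 20): stack=[11,20] mem=[2,0,0,0]
After op 5 (STO M2): stack=[11] mem=[2,0,20,0]
After op 6 (push 4): stack=[11,4] mem=[2,0,20,0]

[11, 4]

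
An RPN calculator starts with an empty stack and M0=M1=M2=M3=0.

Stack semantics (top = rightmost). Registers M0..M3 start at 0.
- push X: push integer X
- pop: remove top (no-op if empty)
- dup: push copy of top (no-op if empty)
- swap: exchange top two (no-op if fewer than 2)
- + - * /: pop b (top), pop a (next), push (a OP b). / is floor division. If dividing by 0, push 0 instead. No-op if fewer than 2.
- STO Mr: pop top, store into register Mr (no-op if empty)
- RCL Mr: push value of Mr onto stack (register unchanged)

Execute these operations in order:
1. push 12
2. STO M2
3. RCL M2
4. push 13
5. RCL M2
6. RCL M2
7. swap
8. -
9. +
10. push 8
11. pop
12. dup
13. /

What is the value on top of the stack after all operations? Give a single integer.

Answer: 1

Derivation:
After op 1 (push 12): stack=[12] mem=[0,0,0,0]
After op 2 (STO M2): stack=[empty] mem=[0,0,12,0]
After op 3 (RCL M2): stack=[12] mem=[0,0,12,0]
After op 4 (push 13): stack=[12,13] mem=[0,0,12,0]
After op 5 (RCL M2): stack=[12,13,12] mem=[0,0,12,0]
After op 6 (RCL M2): stack=[12,13,12,12] mem=[0,0,12,0]
After op 7 (swap): stack=[12,13,12,12] mem=[0,0,12,0]
After op 8 (-): stack=[12,13,0] mem=[0,0,12,0]
After op 9 (+): stack=[12,13] mem=[0,0,12,0]
After op 10 (push 8): stack=[12,13,8] mem=[0,0,12,0]
After op 11 (pop): stack=[12,13] mem=[0,0,12,0]
After op 12 (dup): stack=[12,13,13] mem=[0,0,12,0]
After op 13 (/): stack=[12,1] mem=[0,0,12,0]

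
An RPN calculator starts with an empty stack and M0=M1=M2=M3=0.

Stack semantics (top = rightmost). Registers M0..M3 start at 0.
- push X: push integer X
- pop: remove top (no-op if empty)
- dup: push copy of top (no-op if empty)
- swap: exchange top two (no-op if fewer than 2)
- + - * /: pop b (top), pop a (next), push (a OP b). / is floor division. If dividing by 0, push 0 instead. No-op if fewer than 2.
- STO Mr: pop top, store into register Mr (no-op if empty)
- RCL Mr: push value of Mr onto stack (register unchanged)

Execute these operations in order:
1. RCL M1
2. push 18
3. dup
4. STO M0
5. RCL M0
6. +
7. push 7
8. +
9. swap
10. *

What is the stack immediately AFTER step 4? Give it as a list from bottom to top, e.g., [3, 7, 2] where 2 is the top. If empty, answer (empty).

After op 1 (RCL M1): stack=[0] mem=[0,0,0,0]
After op 2 (push 18): stack=[0,18] mem=[0,0,0,0]
After op 3 (dup): stack=[0,18,18] mem=[0,0,0,0]
After op 4 (STO M0): stack=[0,18] mem=[18,0,0,0]

[0, 18]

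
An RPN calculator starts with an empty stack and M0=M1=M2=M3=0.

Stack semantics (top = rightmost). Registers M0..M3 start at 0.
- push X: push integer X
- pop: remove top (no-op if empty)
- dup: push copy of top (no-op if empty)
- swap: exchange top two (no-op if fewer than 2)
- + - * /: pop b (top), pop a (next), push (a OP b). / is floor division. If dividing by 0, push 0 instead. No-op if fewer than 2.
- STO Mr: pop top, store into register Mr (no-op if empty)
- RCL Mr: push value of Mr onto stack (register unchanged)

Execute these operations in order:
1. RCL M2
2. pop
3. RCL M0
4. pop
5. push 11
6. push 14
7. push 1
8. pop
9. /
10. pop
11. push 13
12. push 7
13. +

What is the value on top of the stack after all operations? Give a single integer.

Answer: 20

Derivation:
After op 1 (RCL M2): stack=[0] mem=[0,0,0,0]
After op 2 (pop): stack=[empty] mem=[0,0,0,0]
After op 3 (RCL M0): stack=[0] mem=[0,0,0,0]
After op 4 (pop): stack=[empty] mem=[0,0,0,0]
After op 5 (push 11): stack=[11] mem=[0,0,0,0]
After op 6 (push 14): stack=[11,14] mem=[0,0,0,0]
After op 7 (push 1): stack=[11,14,1] mem=[0,0,0,0]
After op 8 (pop): stack=[11,14] mem=[0,0,0,0]
After op 9 (/): stack=[0] mem=[0,0,0,0]
After op 10 (pop): stack=[empty] mem=[0,0,0,0]
After op 11 (push 13): stack=[13] mem=[0,0,0,0]
After op 12 (push 7): stack=[13,7] mem=[0,0,0,0]
After op 13 (+): stack=[20] mem=[0,0,0,0]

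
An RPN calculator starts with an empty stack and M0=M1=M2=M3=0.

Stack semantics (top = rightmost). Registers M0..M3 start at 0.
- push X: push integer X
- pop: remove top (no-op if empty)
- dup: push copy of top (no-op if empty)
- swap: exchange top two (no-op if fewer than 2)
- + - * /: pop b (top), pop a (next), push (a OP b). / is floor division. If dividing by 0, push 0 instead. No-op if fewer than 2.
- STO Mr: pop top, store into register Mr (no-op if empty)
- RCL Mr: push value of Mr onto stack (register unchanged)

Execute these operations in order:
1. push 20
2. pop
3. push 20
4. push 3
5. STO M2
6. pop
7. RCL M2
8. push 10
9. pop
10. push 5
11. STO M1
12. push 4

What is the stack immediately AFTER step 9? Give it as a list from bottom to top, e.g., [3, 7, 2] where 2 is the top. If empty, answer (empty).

After op 1 (push 20): stack=[20] mem=[0,0,0,0]
After op 2 (pop): stack=[empty] mem=[0,0,0,0]
After op 3 (push 20): stack=[20] mem=[0,0,0,0]
After op 4 (push 3): stack=[20,3] mem=[0,0,0,0]
After op 5 (STO M2): stack=[20] mem=[0,0,3,0]
After op 6 (pop): stack=[empty] mem=[0,0,3,0]
After op 7 (RCL M2): stack=[3] mem=[0,0,3,0]
After op 8 (push 10): stack=[3,10] mem=[0,0,3,0]
After op 9 (pop): stack=[3] mem=[0,0,3,0]

[3]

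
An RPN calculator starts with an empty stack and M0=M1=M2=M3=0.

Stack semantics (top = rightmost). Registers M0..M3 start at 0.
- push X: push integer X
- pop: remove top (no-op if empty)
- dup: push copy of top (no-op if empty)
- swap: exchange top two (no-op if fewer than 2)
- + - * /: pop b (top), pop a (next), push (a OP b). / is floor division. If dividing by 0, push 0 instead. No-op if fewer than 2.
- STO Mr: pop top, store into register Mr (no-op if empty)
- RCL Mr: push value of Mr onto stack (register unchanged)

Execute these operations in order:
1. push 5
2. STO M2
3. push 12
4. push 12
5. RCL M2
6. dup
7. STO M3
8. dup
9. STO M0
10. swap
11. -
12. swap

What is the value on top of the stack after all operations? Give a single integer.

After op 1 (push 5): stack=[5] mem=[0,0,0,0]
After op 2 (STO M2): stack=[empty] mem=[0,0,5,0]
After op 3 (push 12): stack=[12] mem=[0,0,5,0]
After op 4 (push 12): stack=[12,12] mem=[0,0,5,0]
After op 5 (RCL M2): stack=[12,12,5] mem=[0,0,5,0]
After op 6 (dup): stack=[12,12,5,5] mem=[0,0,5,0]
After op 7 (STO M3): stack=[12,12,5] mem=[0,0,5,5]
After op 8 (dup): stack=[12,12,5,5] mem=[0,0,5,5]
After op 9 (STO M0): stack=[12,12,5] mem=[5,0,5,5]
After op 10 (swap): stack=[12,5,12] mem=[5,0,5,5]
After op 11 (-): stack=[12,-7] mem=[5,0,5,5]
After op 12 (swap): stack=[-7,12] mem=[5,0,5,5]

Answer: 12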